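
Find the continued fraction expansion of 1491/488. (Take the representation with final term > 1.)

1491 = 3·488 + 27
488 = 18·27 + 2
27 = 13·2 + 1
2 = 2·1 + 0  (stop)
So 1491/488 = [3; 18, 13, 2].

[3; 18, 13, 2]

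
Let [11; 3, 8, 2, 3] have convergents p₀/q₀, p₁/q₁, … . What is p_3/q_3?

600/53

Using pₖ = aₖpₖ₋₁ + pₖ₋₂, qₖ = aₖqₖ₋₁ + qₖ₋₂ (with p₋₁=1, p₋₂=0, q₋₁=0, q₋₂=1):
  k=0: a=11, p=11, q=1
  k=1: a=3, p=34, q=3
  k=2: a=8, p=283, q=25
  k=3: a=2, p=600, q=53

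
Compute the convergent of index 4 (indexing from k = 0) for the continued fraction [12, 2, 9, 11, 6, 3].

Using pₖ = aₖpₖ₋₁ + pₖ₋₂, qₖ = aₖqₖ₋₁ + qₖ₋₂ (with p₋₁=1, p₋₂=0, q₋₁=0, q₋₂=1):
  k=0: a=12, p=12, q=1
  k=1: a=2, p=25, q=2
  k=2: a=9, p=237, q=19
  k=3: a=11, p=2632, q=211
  k=4: a=6, p=16029, q=1285

16029/1285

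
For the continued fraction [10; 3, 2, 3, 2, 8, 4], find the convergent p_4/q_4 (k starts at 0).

566/55

Using pₖ = aₖpₖ₋₁ + pₖ₋₂, qₖ = aₖqₖ₋₁ + qₖ₋₂ (with p₋₁=1, p₋₂=0, q₋₁=0, q₋₂=1):
  k=0: a=10, p=10, q=1
  k=1: a=3, p=31, q=3
  k=2: a=2, p=72, q=7
  k=3: a=3, p=247, q=24
  k=4: a=2, p=566, q=55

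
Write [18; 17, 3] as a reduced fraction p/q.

939/52

Fold from the inside: start with 3/1.
  17 + 1/3 = 52/3
  18 + 3/52 = 939/52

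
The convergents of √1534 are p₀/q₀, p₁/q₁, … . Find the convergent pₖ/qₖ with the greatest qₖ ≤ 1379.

18369/469

√1534 = [39; 6, 78, …] (period length 2).
Convergents:
  p_0/q_0 = 39/1
  p_1/q_1 = 235/6
  p_2/q_2 = 18369/469
  p_3/q_3 = 110449/2820
q_2 = 469 ≤ 1379 < 2820 = q_3, so the answer is 18369/469.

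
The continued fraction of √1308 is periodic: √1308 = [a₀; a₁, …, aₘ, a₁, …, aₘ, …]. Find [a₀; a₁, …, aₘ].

a₀ = ⌊√1308⌋ = 36.
With m₀=0, d₀=1 and mₖ₊₁ = dₖaₖ − mₖ, dₖ₊₁ = (n − mₖ₊₁²)/dₖ, aₖ₊₁ = ⌊(a₀+mₖ₊₁)/dₖ₊₁⌋:
  k=1: m=36, d=12, a=6
  k=2: m=36, d=1, a=72
d=1 and a=2a₀=72 at k=2, so the next step gives (m, d) = (36, 12) again — its k=1 value — and the period has length 2.

[36; 6, 72]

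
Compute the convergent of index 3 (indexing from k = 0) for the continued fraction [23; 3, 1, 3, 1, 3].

Using pₖ = aₖpₖ₋₁ + pₖ₋₂, qₖ = aₖqₖ₋₁ + qₖ₋₂ (with p₋₁=1, p₋₂=0, q₋₁=0, q₋₂=1):
  k=0: a=23, p=23, q=1
  k=1: a=3, p=70, q=3
  k=2: a=1, p=93, q=4
  k=3: a=3, p=349, q=15

349/15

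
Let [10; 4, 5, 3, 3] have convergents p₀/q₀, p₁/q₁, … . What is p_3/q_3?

686/67

Using pₖ = aₖpₖ₋₁ + pₖ₋₂, qₖ = aₖqₖ₋₁ + qₖ₋₂ (with p₋₁=1, p₋₂=0, q₋₁=0, q₋₂=1):
  k=0: a=10, p=10, q=1
  k=1: a=4, p=41, q=4
  k=2: a=5, p=215, q=21
  k=3: a=3, p=686, q=67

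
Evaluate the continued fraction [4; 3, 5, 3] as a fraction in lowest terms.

Using pₖ = aₖpₖ₋₁ + pₖ₋₂ and qₖ = aₖqₖ₋₁ + qₖ₋₂:
  k=0: a=4, p=4, q=1
  k=1: a=3, p=13, q=3
  k=2: a=5, p=69, q=16
  k=3: a=3, p=220, q=51

220/51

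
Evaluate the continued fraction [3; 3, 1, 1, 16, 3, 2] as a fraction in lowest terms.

2713/826

Fold from the inside: start with 2/1.
  3 + 1/2 = 7/2
  16 + 2/7 = 114/7
  1 + 7/114 = 121/114
  1 + 114/121 = 235/121
  3 + 121/235 = 826/235
  3 + 235/826 = 2713/826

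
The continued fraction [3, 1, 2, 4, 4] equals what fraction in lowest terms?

Using pₖ = aₖpₖ₋₁ + pₖ₋₂ and qₖ = aₖqₖ₋₁ + qₖ₋₂:
  k=0: a=3, p=3, q=1
  k=1: a=1, p=4, q=1
  k=2: a=2, p=11, q=3
  k=3: a=4, p=48, q=13
  k=4: a=4, p=203, q=55

203/55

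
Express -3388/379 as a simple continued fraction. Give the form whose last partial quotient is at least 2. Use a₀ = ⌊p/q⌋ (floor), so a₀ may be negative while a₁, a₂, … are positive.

[-9; 16, 2, 11]

-3388 = -9×379 + 23
379 = 16×23 + 11
23 = 2×11 + 1
11 = 11×1 + 0  (stop)
So -3388/379 = [-9; 16, 2, 11].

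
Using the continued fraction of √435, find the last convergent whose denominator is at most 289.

5965/286

√435 = [20; 1, 5, 1, 40, …] (period length 4).
Convergents:
  p_0/q_0 = 20/1
  p_1/q_1 = 21/1
  p_2/q_2 = 125/6
  p_3/q_3 = 146/7
  p_4/q_4 = 5965/286
  p_5/q_5 = 6111/293
q_4 = 286 ≤ 289 < 293 = q_5, so the answer is 5965/286.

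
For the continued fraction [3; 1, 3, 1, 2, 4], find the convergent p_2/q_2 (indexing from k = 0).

15/4

Using pₖ = aₖpₖ₋₁ + pₖ₋₂, qₖ = aₖqₖ₋₁ + qₖ₋₂ (with p₋₁=1, p₋₂=0, q₋₁=0, q₋₂=1):
  k=0: a=3, p=3, q=1
  k=1: a=1, p=4, q=1
  k=2: a=3, p=15, q=4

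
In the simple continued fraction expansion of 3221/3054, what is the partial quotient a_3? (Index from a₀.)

3221 = 1·3054 + 167   →  a_0 = 1
3054 = 18·167 + 48   →  a_1 = 18
167 = 3·48 + 23   →  a_2 = 3
48 = 2·23 + 2   →  a_3 = 2

2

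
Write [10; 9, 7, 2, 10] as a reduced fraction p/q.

14497/1434

Fold from the inside: start with 10/1.
  2 + 1/10 = 21/10
  7 + 10/21 = 157/21
  9 + 21/157 = 1434/157
  10 + 157/1434 = 14497/1434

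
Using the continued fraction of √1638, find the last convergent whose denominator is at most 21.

√1638 = [40; 2, 8, 2, 80, …] (period length 4).
Convergents:
  p_0/q_0 = 40/1
  p_1/q_1 = 81/2
  p_2/q_2 = 688/17
  p_3/q_3 = 1457/36
q_2 = 17 ≤ 21 < 36 = q_3, so the answer is 688/17.

688/17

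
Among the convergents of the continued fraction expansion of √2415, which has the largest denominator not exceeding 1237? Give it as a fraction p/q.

√2415 = [49; 7, 98, …] (period length 2).
Convergents:
  p_0/q_0 = 49/1
  p_1/q_1 = 344/7
  p_2/q_2 = 33761/687
  p_3/q_3 = 236671/4816
q_2 = 687 ≤ 1237 < 4816 = q_3, so the answer is 33761/687.

33761/687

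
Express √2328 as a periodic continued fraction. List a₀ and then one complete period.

a₀ = ⌊√2328⌋ = 48.
With m₀=0, d₀=1 and mₖ₊₁ = dₖaₖ − mₖ, dₖ₊₁ = (n − mₖ₊₁²)/dₖ, aₖ₊₁ = ⌊(a₀+mₖ₊₁)/dₖ₊₁⌋:
  k=1: m=48, d=24, a=4
  k=2: m=48, d=1, a=96
d=1 and a=2a₀=96 at k=2, so the next step gives (m, d) = (48, 24) again — its k=1 value — and the period has length 2.

[48; 4, 96]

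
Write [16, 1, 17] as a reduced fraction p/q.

Fold from the inside: start with 17/1.
  1 + 1/17 = 18/17
  16 + 17/18 = 305/18

305/18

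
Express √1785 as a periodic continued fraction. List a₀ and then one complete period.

a₀ = ⌊√1785⌋ = 42.
With m₀=0, d₀=1 and mₖ₊₁ = dₖaₖ − mₖ, dₖ₊₁ = (n − mₖ₊₁²)/dₖ, aₖ₊₁ = ⌊(a₀+mₖ₊₁)/dₖ₊₁⌋:
  k=1: m=42, d=21, a=4
  k=2: m=42, d=1, a=84
d=1 and a=2a₀=84 at k=2, so the next step gives (m, d) = (42, 21) again — its k=1 value — and the period has length 2.

[42; 4, 84]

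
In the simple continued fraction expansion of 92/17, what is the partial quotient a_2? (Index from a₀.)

2

92 = 5·17 + 7   →  a_0 = 5
17 = 2·7 + 3   →  a_1 = 2
7 = 2·3 + 1   →  a_2 = 2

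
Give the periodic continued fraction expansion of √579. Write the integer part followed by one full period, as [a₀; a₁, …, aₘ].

[24; 16, 48]

a₀ = ⌊√579⌋ = 24.
With m₀=0, d₀=1 and mₖ₊₁ = dₖaₖ − mₖ, dₖ₊₁ = (n − mₖ₊₁²)/dₖ, aₖ₊₁ = ⌊(a₀+mₖ₊₁)/dₖ₊₁⌋:
  k=1: m=24, d=3, a=16
  k=2: m=24, d=1, a=48
d=1 and a=2a₀=48 at k=2, so the next step gives (m, d) = (24, 3) again — its k=1 value — and the period has length 2.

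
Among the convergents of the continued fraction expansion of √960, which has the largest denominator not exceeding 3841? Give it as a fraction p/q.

117150/3781

√960 = [30; 1, 60, …] (period length 2).
Convergents:
  p_0/q_0 = 30/1
  p_1/q_1 = 31/1
  p_2/q_2 = 1890/61
  p_3/q_3 = 1921/62
  p_4/q_4 = 117150/3781
  p_5/q_5 = 119071/3843
q_4 = 3781 ≤ 3841 < 3843 = q_5, so the answer is 117150/3781.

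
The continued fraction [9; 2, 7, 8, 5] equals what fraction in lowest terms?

Fold from the inside: start with 5/1.
  8 + 1/5 = 41/5
  7 + 5/41 = 292/41
  2 + 41/292 = 625/292
  9 + 292/625 = 5917/625

5917/625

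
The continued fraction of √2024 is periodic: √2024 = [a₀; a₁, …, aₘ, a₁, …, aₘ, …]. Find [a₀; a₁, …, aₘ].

a₀ = ⌊√2024⌋ = 44.
With m₀=0, d₀=1 and mₖ₊₁ = dₖaₖ − mₖ, dₖ₊₁ = (n − mₖ₊₁²)/dₖ, aₖ₊₁ = ⌊(a₀+mₖ₊₁)/dₖ₊₁⌋:
  k=1: m=44, d=88, a=1
  k=2: m=44, d=1, a=88
d=1 and a=2a₀=88 at k=2, so the next step gives (m, d) = (44, 88) again — its k=1 value — and the period has length 2.

[44; 1, 88]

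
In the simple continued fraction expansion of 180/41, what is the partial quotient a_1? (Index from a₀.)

2

180 = 4·41 + 16   →  a_0 = 4
41 = 2·16 + 9   →  a_1 = 2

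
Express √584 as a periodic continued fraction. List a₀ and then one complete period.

a₀ = ⌊√584⌋ = 24.
With m₀=0, d₀=1 and mₖ₊₁ = dₖaₖ − mₖ, dₖ₊₁ = (n − mₖ₊₁²)/dₖ, aₖ₊₁ = ⌊(a₀+mₖ₊₁)/dₖ₊₁⌋:
  k=1: m=24, d=8, a=6
  k=2: m=24, d=1, a=48
d=1 and a=2a₀=48 at k=2, so the next step gives (m, d) = (24, 8) again — its k=1 value — and the period has length 2.

[24; 6, 48]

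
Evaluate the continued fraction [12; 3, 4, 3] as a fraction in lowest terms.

517/42

Fold from the inside: start with 3/1.
  4 + 1/3 = 13/3
  3 + 3/13 = 42/13
  12 + 13/42 = 517/42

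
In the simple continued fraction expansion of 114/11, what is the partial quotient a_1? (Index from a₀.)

2

114 = 10·11 + 4   →  a_0 = 10
11 = 2·4 + 3   →  a_1 = 2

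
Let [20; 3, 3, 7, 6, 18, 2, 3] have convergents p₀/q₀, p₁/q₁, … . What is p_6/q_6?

339479/16722

Using pₖ = aₖpₖ₋₁ + pₖ₋₂, qₖ = aₖqₖ₋₁ + qₖ₋₂ (with p₋₁=1, p₋₂=0, q₋₁=0, q₋₂=1):
  k=0: a=20, p=20, q=1
  k=1: a=3, p=61, q=3
  k=2: a=3, p=203, q=10
  k=3: a=7, p=1482, q=73
  k=4: a=6, p=9095, q=448
  k=5: a=18, p=165192, q=8137
  k=6: a=2, p=339479, q=16722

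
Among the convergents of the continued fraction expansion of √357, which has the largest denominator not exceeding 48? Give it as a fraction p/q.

√357 = [18; 1, 8, 2, 8, 1, 36, …] (period length 6).
Convergents:
  p_0/q_0 = 18/1
  p_1/q_1 = 19/1
  p_2/q_2 = 170/9
  p_3/q_3 = 359/19
  p_4/q_4 = 3042/161
q_3 = 19 ≤ 48 < 161 = q_4, so the answer is 359/19.

359/19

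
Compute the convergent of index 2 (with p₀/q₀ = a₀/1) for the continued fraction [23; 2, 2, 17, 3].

117/5

Using pₖ = aₖpₖ₋₁ + pₖ₋₂, qₖ = aₖqₖ₋₁ + qₖ₋₂ (with p₋₁=1, p₋₂=0, q₋₁=0, q₋₂=1):
  k=0: a=23, p=23, q=1
  k=1: a=2, p=47, q=2
  k=2: a=2, p=117, q=5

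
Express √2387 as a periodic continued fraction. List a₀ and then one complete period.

[48; 1, 5, 1, 96]

a₀ = ⌊√2387⌋ = 48.
With m₀=0, d₀=1 and mₖ₊₁ = dₖaₖ − mₖ, dₖ₊₁ = (n − mₖ₊₁²)/dₖ, aₖ₊₁ = ⌊(a₀+mₖ₊₁)/dₖ₊₁⌋:
  k=1: m=48, d=83, a=1
  k=2: m=35, d=14, a=5
  k=3: m=35, d=83, a=1
  k=4: m=48, d=1, a=96
d=1 and a=2a₀=96 at k=4, so the next step gives (m, d) = (48, 83) again — its k=1 value — and the period has length 4.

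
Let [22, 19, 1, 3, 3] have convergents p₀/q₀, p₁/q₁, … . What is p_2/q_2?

441/20

Using pₖ = aₖpₖ₋₁ + pₖ₋₂, qₖ = aₖqₖ₋₁ + qₖ₋₂ (with p₋₁=1, p₋₂=0, q₋₁=0, q₋₂=1):
  k=0: a=22, p=22, q=1
  k=1: a=19, p=419, q=19
  k=2: a=1, p=441, q=20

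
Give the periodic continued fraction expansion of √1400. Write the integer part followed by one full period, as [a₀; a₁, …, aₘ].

a₀ = ⌊√1400⌋ = 37.
With m₀=0, d₀=1 and mₖ₊₁ = dₖaₖ − mₖ, dₖ₊₁ = (n − mₖ₊₁²)/dₖ, aₖ₊₁ = ⌊(a₀+mₖ₊₁)/dₖ₊₁⌋:
  k=1: m=37, d=31, a=2
  k=2: m=25, d=25, a=2
  k=3: m=25, d=31, a=2
  k=4: m=37, d=1, a=74
d=1 and a=2a₀=74 at k=4, so the next step gives (m, d) = (37, 31) again — its k=1 value — and the period has length 4.

[37; 2, 2, 2, 74]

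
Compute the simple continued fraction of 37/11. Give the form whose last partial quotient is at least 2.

37 = 3·11 + 4
11 = 2·4 + 3
4 = 1·3 + 1
3 = 3·1 + 0  (stop)
So 37/11 = [3; 2, 1, 3].

[3; 2, 1, 3]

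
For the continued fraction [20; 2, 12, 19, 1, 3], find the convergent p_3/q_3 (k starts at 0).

Using pₖ = aₖpₖ₋₁ + pₖ₋₂, qₖ = aₖqₖ₋₁ + qₖ₋₂ (with p₋₁=1, p₋₂=0, q₋₁=0, q₋₂=1):
  k=0: a=20, p=20, q=1
  k=1: a=2, p=41, q=2
  k=2: a=12, p=512, q=25
  k=3: a=19, p=9769, q=477

9769/477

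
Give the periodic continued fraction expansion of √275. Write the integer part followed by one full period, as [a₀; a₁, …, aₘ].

a₀ = ⌊√275⌋ = 16.

[16; 1, 1, 2, 1, 1, 32]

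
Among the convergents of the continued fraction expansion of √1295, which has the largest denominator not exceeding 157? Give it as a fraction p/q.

√1295 = [35; 1, 70, …] (period length 2).
Convergents:
  p_0/q_0 = 35/1
  p_1/q_1 = 36/1
  p_2/q_2 = 2555/71
  p_3/q_3 = 2591/72
  p_4/q_4 = 183925/5111
q_3 = 72 ≤ 157 < 5111 = q_4, so the answer is 2591/72.

2591/72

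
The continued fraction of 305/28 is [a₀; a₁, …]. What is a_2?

305 = 10·28 + 25   →  a_0 = 10
28 = 1·25 + 3   →  a_1 = 1
25 = 8·3 + 1   →  a_2 = 8

8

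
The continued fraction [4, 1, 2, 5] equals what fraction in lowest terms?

75/16

Fold from the inside: start with 5/1.
  2 + 1/5 = 11/5
  1 + 5/11 = 16/11
  4 + 11/16 = 75/16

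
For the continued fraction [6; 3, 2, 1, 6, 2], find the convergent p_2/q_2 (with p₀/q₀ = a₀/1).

Using pₖ = aₖpₖ₋₁ + pₖ₋₂, qₖ = aₖqₖ₋₁ + qₖ₋₂ (with p₋₁=1, p₋₂=0, q₋₁=0, q₋₂=1):
  k=0: a=6, p=6, q=1
  k=1: a=3, p=19, q=3
  k=2: a=2, p=44, q=7

44/7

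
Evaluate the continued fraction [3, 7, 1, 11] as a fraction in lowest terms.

297/95

Using pₖ = aₖpₖ₋₁ + pₖ₋₂ and qₖ = aₖqₖ₋₁ + qₖ₋₂:
  k=0: a=3, p=3, q=1
  k=1: a=7, p=22, q=7
  k=2: a=1, p=25, q=8
  k=3: a=11, p=297, q=95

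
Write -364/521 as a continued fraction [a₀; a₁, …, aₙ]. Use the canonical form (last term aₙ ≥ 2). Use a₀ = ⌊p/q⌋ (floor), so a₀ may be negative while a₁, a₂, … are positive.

-364 = -1×521 + 157
521 = 3×157 + 50
157 = 3×50 + 7
50 = 7×7 + 1
7 = 7×1 + 0  (stop)
So -364/521 = [-1; 3, 3, 7, 7].

[-1; 3, 3, 7, 7]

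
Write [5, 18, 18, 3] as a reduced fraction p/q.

Fold from the inside: start with 3/1.
  18 + 1/3 = 55/3
  18 + 3/55 = 993/55
  5 + 55/993 = 5020/993

5020/993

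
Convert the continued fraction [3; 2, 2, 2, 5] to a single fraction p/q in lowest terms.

Using pₖ = aₖpₖ₋₁ + pₖ₋₂ and qₖ = aₖqₖ₋₁ + qₖ₋₂:
  k=0: a=3, p=3, q=1
  k=1: a=2, p=7, q=2
  k=2: a=2, p=17, q=5
  k=3: a=2, p=41, q=12
  k=4: a=5, p=222, q=65

222/65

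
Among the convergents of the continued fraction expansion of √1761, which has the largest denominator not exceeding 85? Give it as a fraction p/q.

1175/28

√1761 = [41; 1, 26, 1, 82, …] (period length 4).
Convergents:
  p_0/q_0 = 41/1
  p_1/q_1 = 42/1
  p_2/q_2 = 1133/27
  p_3/q_3 = 1175/28
  p_4/q_4 = 97483/2323
q_3 = 28 ≤ 85 < 2323 = q_4, so the answer is 1175/28.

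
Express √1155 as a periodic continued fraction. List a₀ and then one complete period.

[33; 1, 66]

a₀ = ⌊√1155⌋ = 33.
With m₀=0, d₀=1 and mₖ₊₁ = dₖaₖ − mₖ, dₖ₊₁ = (n − mₖ₊₁²)/dₖ, aₖ₊₁ = ⌊(a₀+mₖ₊₁)/dₖ₊₁⌋:
  k=1: m=33, d=66, a=1
  k=2: m=33, d=1, a=66
d=1 and a=2a₀=66 at k=2, so the next step gives (m, d) = (33, 66) again — its k=1 value — and the period has length 2.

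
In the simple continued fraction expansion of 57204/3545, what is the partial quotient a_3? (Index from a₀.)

12

57204 = 16·3545 + 484   →  a_0 = 16
3545 = 7·484 + 157   →  a_1 = 7
484 = 3·157 + 13   →  a_2 = 3
157 = 12·13 + 1   →  a_3 = 12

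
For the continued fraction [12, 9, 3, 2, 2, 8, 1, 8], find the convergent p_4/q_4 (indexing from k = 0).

Using pₖ = aₖpₖ₋₁ + pₖ₋₂, qₖ = aₖqₖ₋₁ + qₖ₋₂ (with p₋₁=1, p₋₂=0, q₋₁=0, q₋₂=1):
  k=0: a=12, p=12, q=1
  k=1: a=9, p=109, q=9
  k=2: a=3, p=339, q=28
  k=3: a=2, p=787, q=65
  k=4: a=2, p=1913, q=158

1913/158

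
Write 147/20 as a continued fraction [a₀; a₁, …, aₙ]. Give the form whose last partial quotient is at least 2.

[7; 2, 1, 6]

147 = 7×20 + 7
20 = 2×7 + 6
7 = 1×6 + 1
6 = 6×1 + 0  (stop)
So 147/20 = [7; 2, 1, 6].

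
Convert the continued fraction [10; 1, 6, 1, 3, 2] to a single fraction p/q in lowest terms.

Fold from the inside: start with 2/1.
  3 + 1/2 = 7/2
  1 + 2/7 = 9/7
  6 + 7/9 = 61/9
  1 + 9/61 = 70/61
  10 + 61/70 = 761/70

761/70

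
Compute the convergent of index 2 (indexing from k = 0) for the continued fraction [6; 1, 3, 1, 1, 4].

27/4

Using pₖ = aₖpₖ₋₁ + pₖ₋₂, qₖ = aₖqₖ₋₁ + qₖ₋₂ (with p₋₁=1, p₋₂=0, q₋₁=0, q₋₂=1):
  k=0: a=6, p=6, q=1
  k=1: a=1, p=7, q=1
  k=2: a=3, p=27, q=4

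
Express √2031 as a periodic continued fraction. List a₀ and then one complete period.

[45; 15, 90]

a₀ = ⌊√2031⌋ = 45.
With m₀=0, d₀=1 and mₖ₊₁ = dₖaₖ − mₖ, dₖ₊₁ = (n − mₖ₊₁²)/dₖ, aₖ₊₁ = ⌊(a₀+mₖ₊₁)/dₖ₊₁⌋:
  k=1: m=45, d=6, a=15
  k=2: m=45, d=1, a=90
d=1 and a=2a₀=90 at k=2, so the next step gives (m, d) = (45, 6) again — its k=1 value — and the period has length 2.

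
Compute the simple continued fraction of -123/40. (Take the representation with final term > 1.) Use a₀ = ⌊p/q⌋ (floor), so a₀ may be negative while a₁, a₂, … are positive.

[-4; 1, 12, 3]

-123 = -4*40 + 37
40 = 1*37 + 3
37 = 12*3 + 1
3 = 3*1 + 0  (stop)
So -123/40 = [-4; 1, 12, 3].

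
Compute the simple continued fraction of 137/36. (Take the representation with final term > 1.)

137 = 3*36 + 29
36 = 1*29 + 7
29 = 4*7 + 1
7 = 7*1 + 0  (stop)
So 137/36 = [3; 1, 4, 7].

[3; 1, 4, 7]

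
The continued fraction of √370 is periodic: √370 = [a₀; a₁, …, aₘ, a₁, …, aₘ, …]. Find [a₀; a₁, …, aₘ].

a₀ = ⌊√370⌋ = 19.

[19; 4, 4, 38]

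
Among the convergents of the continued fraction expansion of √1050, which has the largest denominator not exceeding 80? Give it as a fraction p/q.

√1050 = [32; 2, 2, 10, 2, 2, 64, …] (period length 6).
Convergents:
  p_0/q_0 = 32/1
  p_1/q_1 = 65/2
  p_2/q_2 = 162/5
  p_3/q_3 = 1685/52
  p_4/q_4 = 3532/109
q_3 = 52 ≤ 80 < 109 = q_4, so the answer is 1685/52.

1685/52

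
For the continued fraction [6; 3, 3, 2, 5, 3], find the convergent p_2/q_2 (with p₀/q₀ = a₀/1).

63/10

Using pₖ = aₖpₖ₋₁ + pₖ₋₂, qₖ = aₖqₖ₋₁ + qₖ₋₂ (with p₋₁=1, p₋₂=0, q₋₁=0, q₋₂=1):
  k=0: a=6, p=6, q=1
  k=1: a=3, p=19, q=3
  k=2: a=3, p=63, q=10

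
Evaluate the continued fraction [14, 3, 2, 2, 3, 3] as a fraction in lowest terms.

2730/191

Using pₖ = aₖpₖ₋₁ + pₖ₋₂ and qₖ = aₖqₖ₋₁ + qₖ₋₂:
  k=0: a=14, p=14, q=1
  k=1: a=3, p=43, q=3
  k=2: a=2, p=100, q=7
  k=3: a=2, p=243, q=17
  k=4: a=3, p=829, q=58
  k=5: a=3, p=2730, q=191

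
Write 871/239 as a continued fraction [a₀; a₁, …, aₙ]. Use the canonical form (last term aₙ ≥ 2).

[3; 1, 1, 1, 4, 3, 5]

871 = 3×239 + 154
239 = 1×154 + 85
154 = 1×85 + 69
85 = 1×69 + 16
69 = 4×16 + 5
16 = 3×5 + 1
5 = 5×1 + 0  (stop)
So 871/239 = [3; 1, 1, 1, 4, 3, 5].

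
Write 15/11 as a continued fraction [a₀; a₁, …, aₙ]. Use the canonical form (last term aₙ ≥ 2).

15 = 1*11 + 4
11 = 2*4 + 3
4 = 1*3 + 1
3 = 3*1 + 0  (stop)
So 15/11 = [1; 2, 1, 3].

[1; 2, 1, 3]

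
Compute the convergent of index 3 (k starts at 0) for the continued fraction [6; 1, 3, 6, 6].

Using pₖ = aₖpₖ₋₁ + pₖ₋₂, qₖ = aₖqₖ₋₁ + qₖ₋₂ (with p₋₁=1, p₋₂=0, q₋₁=0, q₋₂=1):
  k=0: a=6, p=6, q=1
  k=1: a=1, p=7, q=1
  k=2: a=3, p=27, q=4
  k=3: a=6, p=169, q=25

169/25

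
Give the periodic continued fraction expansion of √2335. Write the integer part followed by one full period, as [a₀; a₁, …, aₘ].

[48; 3, 9, 3, 96]

a₀ = ⌊√2335⌋ = 48.
With m₀=0, d₀=1 and mₖ₊₁ = dₖaₖ − mₖ, dₖ₊₁ = (n − mₖ₊₁²)/dₖ, aₖ₊₁ = ⌊(a₀+mₖ₊₁)/dₖ₊₁⌋:
  k=1: m=48, d=31, a=3
  k=2: m=45, d=10, a=9
  k=3: m=45, d=31, a=3
  k=4: m=48, d=1, a=96
d=1 and a=2a₀=96 at k=4, so the next step gives (m, d) = (48, 31) again — its k=1 value — and the period has length 4.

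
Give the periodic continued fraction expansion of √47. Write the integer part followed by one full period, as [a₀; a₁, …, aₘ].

a₀ = ⌊√47⌋ = 6.
With m₀=0, d₀=1 and mₖ₊₁ = dₖaₖ − mₖ, dₖ₊₁ = (n − mₖ₊₁²)/dₖ, aₖ₊₁ = ⌊(a₀+mₖ₊₁)/dₖ₊₁⌋:
  k=1: m=6, d=11, a=1
  k=2: m=5, d=2, a=5
  k=3: m=5, d=11, a=1
  k=4: m=6, d=1, a=12
d=1 and a=2a₀=12 at k=4, so the next step gives (m, d) = (6, 11) again — its k=1 value — and the period has length 4.

[6; 1, 5, 1, 12]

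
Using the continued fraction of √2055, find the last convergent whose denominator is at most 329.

12285/271

√2055 = [45; 3, 90, …] (period length 2).
Convergents:
  p_0/q_0 = 45/1
  p_1/q_1 = 136/3
  p_2/q_2 = 12285/271
  p_3/q_3 = 36991/816
q_2 = 271 ≤ 329 < 816 = q_3, so the answer is 12285/271.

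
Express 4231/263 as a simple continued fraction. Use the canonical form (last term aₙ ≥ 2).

[16; 11, 2, 3, 3]

4231 = 16×263 + 23
263 = 11×23 + 10
23 = 2×10 + 3
10 = 3×3 + 1
3 = 3×1 + 0  (stop)
So 4231/263 = [16; 11, 2, 3, 3].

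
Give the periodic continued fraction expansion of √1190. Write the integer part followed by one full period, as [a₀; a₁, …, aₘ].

a₀ = ⌊√1190⌋ = 34.

[34; 2, 68]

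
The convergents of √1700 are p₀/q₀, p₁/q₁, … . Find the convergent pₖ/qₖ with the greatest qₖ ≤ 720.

√1700 = [41; 4, 3, 20, 3, 4, 82, …] (period length 6).
Convergents:
  p_0/q_0 = 41/1
  p_1/q_1 = 165/4
  p_2/q_2 = 536/13
  p_3/q_3 = 10885/264
  p_4/q_4 = 33191/805
q_3 = 264 ≤ 720 < 805 = q_4, so the answer is 10885/264.

10885/264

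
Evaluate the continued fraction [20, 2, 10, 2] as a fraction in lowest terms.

901/44

Using pₖ = aₖpₖ₋₁ + pₖ₋₂ and qₖ = aₖqₖ₋₁ + qₖ₋₂:
  k=0: a=20, p=20, q=1
  k=1: a=2, p=41, q=2
  k=2: a=10, p=430, q=21
  k=3: a=2, p=901, q=44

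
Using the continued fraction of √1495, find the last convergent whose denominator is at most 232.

√1495 = [38; 1, 1, 1, 76, …] (period length 4).
Convergents:
  p_0/q_0 = 38/1
  p_1/q_1 = 39/1
  p_2/q_2 = 77/2
  p_3/q_3 = 116/3
  p_4/q_4 = 8893/230
  p_5/q_5 = 9009/233
q_4 = 230 ≤ 232 < 233 = q_5, so the answer is 8893/230.

8893/230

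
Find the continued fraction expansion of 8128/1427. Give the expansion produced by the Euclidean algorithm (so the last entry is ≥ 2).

[5; 1, 2, 3, 2, 8, 2, 3]

8128 = 5×1427 + 993
1427 = 1×993 + 434
993 = 2×434 + 125
434 = 3×125 + 59
125 = 2×59 + 7
59 = 8×7 + 3
7 = 2×3 + 1
3 = 3×1 + 0  (stop)
So 8128/1427 = [5; 1, 2, 3, 2, 8, 2, 3].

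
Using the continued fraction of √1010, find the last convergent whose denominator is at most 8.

159/5

√1010 = [31; 1, 3, 1, 1, 3, 1, 62, …] (period length 7).
Convergents:
  p_0/q_0 = 31/1
  p_1/q_1 = 32/1
  p_2/q_2 = 127/4
  p_3/q_3 = 159/5
  p_4/q_4 = 286/9
q_3 = 5 ≤ 8 < 9 = q_4, so the answer is 159/5.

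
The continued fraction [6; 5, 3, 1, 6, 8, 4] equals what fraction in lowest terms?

Fold from the inside: start with 4/1.
  8 + 1/4 = 33/4
  6 + 4/33 = 202/33
  1 + 33/202 = 235/202
  3 + 202/235 = 907/235
  5 + 235/907 = 4770/907
  6 + 907/4770 = 29527/4770

29527/4770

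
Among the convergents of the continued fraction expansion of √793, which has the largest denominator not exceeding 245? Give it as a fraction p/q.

4393/156

√793 = [28; 6, 4, 6, 56, …] (period length 4).
Convergents:
  p_0/q_0 = 28/1
  p_1/q_1 = 169/6
  p_2/q_2 = 704/25
  p_3/q_3 = 4393/156
  p_4/q_4 = 246712/8761
q_3 = 156 ≤ 245 < 8761 = q_4, so the answer is 4393/156.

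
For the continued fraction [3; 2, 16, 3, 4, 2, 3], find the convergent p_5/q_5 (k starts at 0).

3398/975

Using pₖ = aₖpₖ₋₁ + pₖ₋₂, qₖ = aₖqₖ₋₁ + qₖ₋₂ (with p₋₁=1, p₋₂=0, q₋₁=0, q₋₂=1):
  k=0: a=3, p=3, q=1
  k=1: a=2, p=7, q=2
  k=2: a=16, p=115, q=33
  k=3: a=3, p=352, q=101
  k=4: a=4, p=1523, q=437
  k=5: a=2, p=3398, q=975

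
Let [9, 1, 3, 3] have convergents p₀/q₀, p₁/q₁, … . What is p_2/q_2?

39/4

Using pₖ = aₖpₖ₋₁ + pₖ₋₂, qₖ = aₖqₖ₋₁ + qₖ₋₂ (with p₋₁=1, p₋₂=0, q₋₁=0, q₋₂=1):
  k=0: a=9, p=9, q=1
  k=1: a=1, p=10, q=1
  k=2: a=3, p=39, q=4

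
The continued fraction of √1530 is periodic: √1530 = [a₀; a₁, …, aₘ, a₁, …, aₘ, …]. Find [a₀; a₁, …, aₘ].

a₀ = ⌊√1530⌋ = 39.
With m₀=0, d₀=1 and mₖ₊₁ = dₖaₖ − mₖ, dₖ₊₁ = (n − mₖ₊₁²)/dₖ, aₖ₊₁ = ⌊(a₀+mₖ₊₁)/dₖ₊₁⌋:
  k=1: m=39, d=9, a=8
  k=2: m=33, d=49, a=1
  k=3: m=16, d=26, a=2
  k=4: m=36, d=9, a=8
  k=5: m=36, d=26, a=2
  k=6: m=16, d=49, a=1
  k=7: m=33, d=9, a=8
  k=8: m=39, d=1, a=78
d=1 and a=2a₀=78 at k=8, so the next step gives (m, d) = (39, 9) again — its k=1 value — and the period has length 8.

[39; 8, 1, 2, 8, 2, 1, 8, 78]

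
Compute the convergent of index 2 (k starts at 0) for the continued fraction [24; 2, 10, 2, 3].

514/21

Using pₖ = aₖpₖ₋₁ + pₖ₋₂, qₖ = aₖqₖ₋₁ + qₖ₋₂ (with p₋₁=1, p₋₂=0, q₋₁=0, q₋₂=1):
  k=0: a=24, p=24, q=1
  k=1: a=2, p=49, q=2
  k=2: a=10, p=514, q=21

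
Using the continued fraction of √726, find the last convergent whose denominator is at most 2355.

26163/971

√726 = [26; 1, 16, 1, 52, …] (period length 4).
Convergents:
  p_0/q_0 = 26/1
  p_1/q_1 = 27/1
  p_2/q_2 = 458/17
  p_3/q_3 = 485/18
  p_4/q_4 = 25678/953
  p_5/q_5 = 26163/971
  p_6/q_6 = 444286/16489
q_5 = 971 ≤ 2355 < 16489 = q_6, so the answer is 26163/971.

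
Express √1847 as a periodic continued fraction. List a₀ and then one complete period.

a₀ = ⌊√1847⌋ = 42.

[42; 1, 41, 1, 84]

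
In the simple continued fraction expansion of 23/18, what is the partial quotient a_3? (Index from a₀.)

1

23 = 1·18 + 5   →  a_0 = 1
18 = 3·5 + 3   →  a_1 = 3
5 = 1·3 + 2   →  a_2 = 1
3 = 1·2 + 1   →  a_3 = 1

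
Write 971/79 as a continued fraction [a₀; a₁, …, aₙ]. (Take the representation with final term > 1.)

971 = 12*79 + 23
79 = 3*23 + 10
23 = 2*10 + 3
10 = 3*3 + 1
3 = 3*1 + 0  (stop)
So 971/79 = [12; 3, 2, 3, 3].

[12; 3, 2, 3, 3]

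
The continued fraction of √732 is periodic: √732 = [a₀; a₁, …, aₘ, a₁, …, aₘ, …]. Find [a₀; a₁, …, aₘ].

[27; 18, 54]

a₀ = ⌊√732⌋ = 27.
With m₀=0, d₀=1 and mₖ₊₁ = dₖaₖ − mₖ, dₖ₊₁ = (n − mₖ₊₁²)/dₖ, aₖ₊₁ = ⌊(a₀+mₖ₊₁)/dₖ₊₁⌋:
  k=1: m=27, d=3, a=18
  k=2: m=27, d=1, a=54
d=1 and a=2a₀=54 at k=2, so the next step gives (m, d) = (27, 3) again — its k=1 value — and the period has length 2.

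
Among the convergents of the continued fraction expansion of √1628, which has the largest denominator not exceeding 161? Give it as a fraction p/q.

√1628 = [40; 2, 1, 6, 1, 2, 80, …] (period length 6).
Convergents:
  p_0/q_0 = 40/1
  p_1/q_1 = 81/2
  p_2/q_2 = 121/3
  p_3/q_3 = 807/20
  p_4/q_4 = 928/23
  p_5/q_5 = 2663/66
  p_6/q_6 = 213968/5303
q_5 = 66 ≤ 161 < 5303 = q_6, so the answer is 2663/66.

2663/66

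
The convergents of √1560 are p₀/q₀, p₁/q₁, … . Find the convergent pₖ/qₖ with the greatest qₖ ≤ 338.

√1560 = [39; 2, 78, …] (period length 2).
Convergents:
  p_0/q_0 = 39/1
  p_1/q_1 = 79/2
  p_2/q_2 = 6201/157
  p_3/q_3 = 12481/316
  p_4/q_4 = 979719/24805
q_3 = 316 ≤ 338 < 24805 = q_4, so the answer is 12481/316.

12481/316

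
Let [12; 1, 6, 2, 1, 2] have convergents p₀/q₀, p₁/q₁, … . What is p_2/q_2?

90/7

Using pₖ = aₖpₖ₋₁ + pₖ₋₂, qₖ = aₖqₖ₋₁ + qₖ₋₂ (with p₋₁=1, p₋₂=0, q₋₁=0, q₋₂=1):
  k=0: a=12, p=12, q=1
  k=1: a=1, p=13, q=1
  k=2: a=6, p=90, q=7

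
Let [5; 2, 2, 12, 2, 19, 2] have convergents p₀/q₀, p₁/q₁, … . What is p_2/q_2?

27/5

Using pₖ = aₖpₖ₋₁ + pₖ₋₂, qₖ = aₖqₖ₋₁ + qₖ₋₂ (with p₋₁=1, p₋₂=0, q₋₁=0, q₋₂=1):
  k=0: a=5, p=5, q=1
  k=1: a=2, p=11, q=2
  k=2: a=2, p=27, q=5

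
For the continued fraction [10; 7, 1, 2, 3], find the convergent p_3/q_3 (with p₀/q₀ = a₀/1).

233/23

Using pₖ = aₖpₖ₋₁ + pₖ₋₂, qₖ = aₖqₖ₋₁ + qₖ₋₂ (with p₋₁=1, p₋₂=0, q₋₁=0, q₋₂=1):
  k=0: a=10, p=10, q=1
  k=1: a=7, p=71, q=7
  k=2: a=1, p=81, q=8
  k=3: a=2, p=233, q=23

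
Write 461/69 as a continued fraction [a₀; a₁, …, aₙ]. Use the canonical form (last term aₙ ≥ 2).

461 = 6×69 + 47
69 = 1×47 + 22
47 = 2×22 + 3
22 = 7×3 + 1
3 = 3×1 + 0  (stop)
So 461/69 = [6; 1, 2, 7, 3].

[6; 1, 2, 7, 3]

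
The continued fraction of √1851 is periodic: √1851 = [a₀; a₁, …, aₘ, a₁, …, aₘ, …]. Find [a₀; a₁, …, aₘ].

a₀ = ⌊√1851⌋ = 43.

[43; 43, 86]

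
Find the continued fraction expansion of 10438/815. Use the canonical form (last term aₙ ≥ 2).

[12; 1, 4, 5, 4, 3, 2]

10438 = 12·815 + 658
815 = 1·658 + 157
658 = 4·157 + 30
157 = 5·30 + 7
30 = 4·7 + 2
7 = 3·2 + 1
2 = 2·1 + 0  (stop)
So 10438/815 = [12; 1, 4, 5, 4, 3, 2].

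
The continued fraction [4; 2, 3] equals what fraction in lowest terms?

Using pₖ = aₖpₖ₋₁ + pₖ₋₂ and qₖ = aₖqₖ₋₁ + qₖ₋₂:
  k=0: a=4, p=4, q=1
  k=1: a=2, p=9, q=2
  k=2: a=3, p=31, q=7

31/7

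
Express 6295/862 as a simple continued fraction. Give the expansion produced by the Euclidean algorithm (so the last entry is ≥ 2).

[7; 3, 3, 3, 3, 2, 3]

6295 = 7×862 + 261
862 = 3×261 + 79
261 = 3×79 + 24
79 = 3×24 + 7
24 = 3×7 + 3
7 = 2×3 + 1
3 = 3×1 + 0  (stop)
So 6295/862 = [7; 3, 3, 3, 3, 2, 3].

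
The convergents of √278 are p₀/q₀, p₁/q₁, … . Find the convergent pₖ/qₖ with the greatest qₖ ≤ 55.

√278 = [16; 1, 2, 16, 2, 1, 32, …] (period length 6).
Convergents:
  p_0/q_0 = 16/1
  p_1/q_1 = 17/1
  p_2/q_2 = 50/3
  p_3/q_3 = 817/49
  p_4/q_4 = 1684/101
q_3 = 49 ≤ 55 < 101 = q_4, so the answer is 817/49.

817/49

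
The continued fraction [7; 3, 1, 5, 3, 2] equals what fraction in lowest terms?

1227/169

Fold from the inside: start with 2/1.
  3 + 1/2 = 7/2
  5 + 2/7 = 37/7
  1 + 7/37 = 44/37
  3 + 37/44 = 169/44
  7 + 44/169 = 1227/169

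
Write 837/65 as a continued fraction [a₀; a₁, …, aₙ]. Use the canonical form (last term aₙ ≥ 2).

837 = 12×65 + 57
65 = 1×57 + 8
57 = 7×8 + 1
8 = 8×1 + 0  (stop)
So 837/65 = [12; 1, 7, 8].

[12; 1, 7, 8]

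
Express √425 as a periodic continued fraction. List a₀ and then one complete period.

a₀ = ⌊√425⌋ = 20.
With m₀=0, d₀=1 and mₖ₊₁ = dₖaₖ − mₖ, dₖ₊₁ = (n − mₖ₊₁²)/dₖ, aₖ₊₁ = ⌊(a₀+mₖ₊₁)/dₖ₊₁⌋:
  k=1: m=20, d=25, a=1
  k=2: m=5, d=16, a=1
  k=3: m=11, d=19, a=1
  k=4: m=8, d=19, a=1
  k=5: m=11, d=16, a=1
  k=6: m=5, d=25, a=1
  k=7: m=20, d=1, a=40
d=1 and a=2a₀=40 at k=7, so the next step gives (m, d) = (20, 25) again — its k=1 value — and the period has length 7.

[20; 1, 1, 1, 1, 1, 1, 40]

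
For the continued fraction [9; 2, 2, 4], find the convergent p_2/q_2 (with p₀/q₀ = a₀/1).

Using pₖ = aₖpₖ₋₁ + pₖ₋₂, qₖ = aₖqₖ₋₁ + qₖ₋₂ (with p₋₁=1, p₋₂=0, q₋₁=0, q₋₂=1):
  k=0: a=9, p=9, q=1
  k=1: a=2, p=19, q=2
  k=2: a=2, p=47, q=5

47/5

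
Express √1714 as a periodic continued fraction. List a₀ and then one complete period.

[41; 2, 2, 82]

a₀ = ⌊√1714⌋ = 41.
With m₀=0, d₀=1 and mₖ₊₁ = dₖaₖ − mₖ, dₖ₊₁ = (n − mₖ₊₁²)/dₖ, aₖ₊₁ = ⌊(a₀+mₖ₊₁)/dₖ₊₁⌋:
  k=1: m=41, d=33, a=2
  k=2: m=25, d=33, a=2
  k=3: m=41, d=1, a=82
d=1 and a=2a₀=82 at k=3, so the next step gives (m, d) = (41, 33) again — its k=1 value — and the period has length 3.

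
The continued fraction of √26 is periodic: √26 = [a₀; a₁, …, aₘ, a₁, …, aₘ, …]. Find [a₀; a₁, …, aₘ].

[5; 10]

a₀ = ⌊√26⌋ = 5.
With m₀=0, d₀=1 and mₖ₊₁ = dₖaₖ − mₖ, dₖ₊₁ = (n − mₖ₊₁²)/dₖ, aₖ₊₁ = ⌊(a₀+mₖ₊₁)/dₖ₊₁⌋:
  k=1: m=5, d=1, a=10
d=1 and a=2a₀=10 at k=1, so the next step gives (m, d) = (5, 1) again — its k=1 value — and the period has length 1.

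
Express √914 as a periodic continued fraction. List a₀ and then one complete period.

a₀ = ⌊√914⌋ = 30.
With m₀=0, d₀=1 and mₖ₊₁ = dₖaₖ − mₖ, dₖ₊₁ = (n − mₖ₊₁²)/dₖ, aₖ₊₁ = ⌊(a₀+mₖ₊₁)/dₖ₊₁⌋:
  k=1: m=30, d=14, a=4
  k=2: m=26, d=17, a=3
  k=3: m=25, d=17, a=3
  k=4: m=26, d=14, a=4
  k=5: m=30, d=1, a=60
d=1 and a=2a₀=60 at k=5, so the next step gives (m, d) = (30, 14) again — its k=1 value — and the period has length 5.

[30; 4, 3, 3, 4, 60]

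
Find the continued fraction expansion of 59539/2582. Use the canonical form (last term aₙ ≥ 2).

[23; 16, 1, 7, 19]

59539 = 23×2582 + 153
2582 = 16×153 + 134
153 = 1×134 + 19
134 = 7×19 + 1
19 = 19×1 + 0  (stop)
So 59539/2582 = [23; 16, 1, 7, 19].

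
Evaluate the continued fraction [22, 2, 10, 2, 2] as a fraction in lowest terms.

Fold from the inside: start with 2/1.
  2 + 1/2 = 5/2
  10 + 2/5 = 52/5
  2 + 5/52 = 109/52
  22 + 52/109 = 2450/109

2450/109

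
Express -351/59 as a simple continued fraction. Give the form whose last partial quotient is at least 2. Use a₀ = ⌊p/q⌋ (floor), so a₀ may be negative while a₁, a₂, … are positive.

-351 = -6×59 + 3
59 = 19×3 + 2
3 = 1×2 + 1
2 = 2×1 + 0  (stop)
So -351/59 = [-6; 19, 1, 2].

[-6; 19, 1, 2]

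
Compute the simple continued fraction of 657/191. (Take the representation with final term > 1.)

657 = 3*191 + 84
191 = 2*84 + 23
84 = 3*23 + 15
23 = 1*15 + 8
15 = 1*8 + 7
8 = 1*7 + 1
7 = 7*1 + 0  (stop)
So 657/191 = [3; 2, 3, 1, 1, 1, 7].

[3; 2, 3, 1, 1, 1, 7]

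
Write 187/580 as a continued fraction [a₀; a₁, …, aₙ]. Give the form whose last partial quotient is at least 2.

[0; 3, 9, 1, 5, 3]

187 = 0*580 + 187
580 = 3*187 + 19
187 = 9*19 + 16
19 = 1*16 + 3
16 = 5*3 + 1
3 = 3*1 + 0  (stop)
So 187/580 = [0; 3, 9, 1, 5, 3].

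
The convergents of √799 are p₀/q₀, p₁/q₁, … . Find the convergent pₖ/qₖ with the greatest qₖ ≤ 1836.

√799 = [28; 3, 1, 3, 56, …] (period length 4).
Convergents:
  p_0/q_0 = 28/1
  p_1/q_1 = 85/3
  p_2/q_2 = 113/4
  p_3/q_3 = 424/15
  p_4/q_4 = 23857/844
  p_5/q_5 = 71995/2547
q_4 = 844 ≤ 1836 < 2547 = q_5, so the answer is 23857/844.

23857/844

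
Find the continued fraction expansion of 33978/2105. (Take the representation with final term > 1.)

33978 = 16·2105 + 298
2105 = 7·298 + 19
298 = 15·19 + 13
19 = 1·13 + 6
13 = 2·6 + 1
6 = 6·1 + 0  (stop)
So 33978/2105 = [16; 7, 15, 1, 2, 6].

[16; 7, 15, 1, 2, 6]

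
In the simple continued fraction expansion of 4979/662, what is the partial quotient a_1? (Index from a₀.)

1

4979 = 7·662 + 345   →  a_0 = 7
662 = 1·345 + 317   →  a_1 = 1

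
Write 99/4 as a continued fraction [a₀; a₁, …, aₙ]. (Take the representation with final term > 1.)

[24; 1, 3]

99 = 24·4 + 3
4 = 1·3 + 1
3 = 3·1 + 0  (stop)
So 99/4 = [24; 1, 3].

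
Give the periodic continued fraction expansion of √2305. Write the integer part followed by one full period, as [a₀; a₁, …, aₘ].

a₀ = ⌊√2305⌋ = 48.
With m₀=0, d₀=1 and mₖ₊₁ = dₖaₖ − mₖ, dₖ₊₁ = (n − mₖ₊₁²)/dₖ, aₖ₊₁ = ⌊(a₀+mₖ₊₁)/dₖ₊₁⌋:
  k=1: m=48, d=1, a=96
d=1 and a=2a₀=96 at k=1, so the next step gives (m, d) = (48, 1) again — its k=1 value — and the period has length 1.

[48; 96]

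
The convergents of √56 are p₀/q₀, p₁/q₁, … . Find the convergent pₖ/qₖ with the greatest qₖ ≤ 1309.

6503/869

√56 = [7; 2, 14, …] (period length 2).
Convergents:
  p_0/q_0 = 7/1
  p_1/q_1 = 15/2
  p_2/q_2 = 217/29
  p_3/q_3 = 449/60
  p_4/q_4 = 6503/869
  p_5/q_5 = 13455/1798
q_4 = 869 ≤ 1309 < 1798 = q_5, so the answer is 6503/869.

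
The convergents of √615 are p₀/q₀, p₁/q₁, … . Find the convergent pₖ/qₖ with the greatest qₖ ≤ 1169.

√615 = [24; 1, 3, 1, 48, …] (period length 4).
Convergents:
  p_0/q_0 = 24/1
  p_1/q_1 = 25/1
  p_2/q_2 = 99/4
  p_3/q_3 = 124/5
  p_4/q_4 = 6051/244
  p_5/q_5 = 6175/249
  p_6/q_6 = 24576/991
  p_7/q_7 = 30751/1240
q_6 = 991 ≤ 1169 < 1240 = q_7, so the answer is 24576/991.

24576/991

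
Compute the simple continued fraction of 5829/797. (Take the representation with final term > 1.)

5829 = 7×797 + 250
797 = 3×250 + 47
250 = 5×47 + 15
47 = 3×15 + 2
15 = 7×2 + 1
2 = 2×1 + 0  (stop)
So 5829/797 = [7; 3, 5, 3, 7, 2].

[7; 3, 5, 3, 7, 2]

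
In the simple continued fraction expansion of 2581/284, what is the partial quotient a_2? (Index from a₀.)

2

2581 = 9·284 + 25   →  a_0 = 9
284 = 11·25 + 9   →  a_1 = 11
25 = 2·9 + 7   →  a_2 = 2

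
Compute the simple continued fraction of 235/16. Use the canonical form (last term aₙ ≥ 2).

[14; 1, 2, 5]

235 = 14×16 + 11
16 = 1×11 + 5
11 = 2×5 + 1
5 = 5×1 + 0  (stop)
So 235/16 = [14; 1, 2, 5].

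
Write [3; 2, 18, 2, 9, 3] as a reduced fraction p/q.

7807/2239

Fold from the inside: start with 3/1.
  9 + 1/3 = 28/3
  2 + 3/28 = 59/28
  18 + 28/59 = 1090/59
  2 + 59/1090 = 2239/1090
  3 + 1090/2239 = 7807/2239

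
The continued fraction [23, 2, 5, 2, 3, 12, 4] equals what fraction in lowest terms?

97655/4163

Fold from the inside: start with 4/1.
  12 + 1/4 = 49/4
  3 + 4/49 = 151/49
  2 + 49/151 = 351/151
  5 + 151/351 = 1906/351
  2 + 351/1906 = 4163/1906
  23 + 1906/4163 = 97655/4163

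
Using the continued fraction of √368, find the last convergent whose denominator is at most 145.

1151/60

√368 = [19; 5, 2, 5, 38, …] (period length 4).
Convergents:
  p_0/q_0 = 19/1
  p_1/q_1 = 96/5
  p_2/q_2 = 211/11
  p_3/q_3 = 1151/60
  p_4/q_4 = 43949/2291
q_3 = 60 ≤ 145 < 2291 = q_4, so the answer is 1151/60.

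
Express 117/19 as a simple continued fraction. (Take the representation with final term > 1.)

[6; 6, 3]

117 = 6·19 + 3
19 = 6·3 + 1
3 = 3·1 + 0  (stop)
So 117/19 = [6; 6, 3].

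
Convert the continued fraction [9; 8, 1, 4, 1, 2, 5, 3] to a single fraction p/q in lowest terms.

23321/2559

Fold from the inside: start with 3/1.
  5 + 1/3 = 16/3
  2 + 3/16 = 35/16
  1 + 16/35 = 51/35
  4 + 35/51 = 239/51
  1 + 51/239 = 290/239
  8 + 239/290 = 2559/290
  9 + 290/2559 = 23321/2559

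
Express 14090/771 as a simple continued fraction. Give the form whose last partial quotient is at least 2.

[18; 3, 1, 1, 1, 3, 19]

14090 = 18×771 + 212
771 = 3×212 + 135
212 = 1×135 + 77
135 = 1×77 + 58
77 = 1×58 + 19
58 = 3×19 + 1
19 = 19×1 + 0  (stop)
So 14090/771 = [18; 3, 1, 1, 1, 3, 19].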